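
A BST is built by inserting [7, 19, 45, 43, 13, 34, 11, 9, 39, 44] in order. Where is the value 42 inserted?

Starting tree (level order): [7, None, 19, 13, 45, 11, None, 43, None, 9, None, 34, 44, None, None, None, 39]
Insertion path: 7 -> 19 -> 45 -> 43 -> 34 -> 39
Result: insert 42 as right child of 39
Final tree (level order): [7, None, 19, 13, 45, 11, None, 43, None, 9, None, 34, 44, None, None, None, 39, None, None, None, 42]


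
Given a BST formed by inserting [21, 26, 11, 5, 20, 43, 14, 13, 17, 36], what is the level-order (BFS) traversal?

Tree insertion order: [21, 26, 11, 5, 20, 43, 14, 13, 17, 36]
Tree (level-order array): [21, 11, 26, 5, 20, None, 43, None, None, 14, None, 36, None, 13, 17]
BFS from the root, enqueuing left then right child of each popped node:
  queue [21] -> pop 21, enqueue [11, 26], visited so far: [21]
  queue [11, 26] -> pop 11, enqueue [5, 20], visited so far: [21, 11]
  queue [26, 5, 20] -> pop 26, enqueue [43], visited so far: [21, 11, 26]
  queue [5, 20, 43] -> pop 5, enqueue [none], visited so far: [21, 11, 26, 5]
  queue [20, 43] -> pop 20, enqueue [14], visited so far: [21, 11, 26, 5, 20]
  queue [43, 14] -> pop 43, enqueue [36], visited so far: [21, 11, 26, 5, 20, 43]
  queue [14, 36] -> pop 14, enqueue [13, 17], visited so far: [21, 11, 26, 5, 20, 43, 14]
  queue [36, 13, 17] -> pop 36, enqueue [none], visited so far: [21, 11, 26, 5, 20, 43, 14, 36]
  queue [13, 17] -> pop 13, enqueue [none], visited so far: [21, 11, 26, 5, 20, 43, 14, 36, 13]
  queue [17] -> pop 17, enqueue [none], visited so far: [21, 11, 26, 5, 20, 43, 14, 36, 13, 17]
Result: [21, 11, 26, 5, 20, 43, 14, 36, 13, 17]


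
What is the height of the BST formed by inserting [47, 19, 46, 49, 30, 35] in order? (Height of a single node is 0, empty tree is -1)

Insertion order: [47, 19, 46, 49, 30, 35]
Tree (level-order array): [47, 19, 49, None, 46, None, None, 30, None, None, 35]
Compute height bottom-up (empty subtree = -1):
  height(35) = 1 + max(-1, -1) = 0
  height(30) = 1 + max(-1, 0) = 1
  height(46) = 1 + max(1, -1) = 2
  height(19) = 1 + max(-1, 2) = 3
  height(49) = 1 + max(-1, -1) = 0
  height(47) = 1 + max(3, 0) = 4
Height = 4


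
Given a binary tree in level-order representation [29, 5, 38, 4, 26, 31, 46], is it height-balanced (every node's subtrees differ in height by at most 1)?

Tree (level-order array): [29, 5, 38, 4, 26, 31, 46]
Definition: a tree is height-balanced if, at every node, |h(left) - h(right)| <= 1 (empty subtree has height -1).
Bottom-up per-node check:
  node 4: h_left=-1, h_right=-1, diff=0 [OK], height=0
  node 26: h_left=-1, h_right=-1, diff=0 [OK], height=0
  node 5: h_left=0, h_right=0, diff=0 [OK], height=1
  node 31: h_left=-1, h_right=-1, diff=0 [OK], height=0
  node 46: h_left=-1, h_right=-1, diff=0 [OK], height=0
  node 38: h_left=0, h_right=0, diff=0 [OK], height=1
  node 29: h_left=1, h_right=1, diff=0 [OK], height=2
All nodes satisfy the balance condition.
Result: Balanced


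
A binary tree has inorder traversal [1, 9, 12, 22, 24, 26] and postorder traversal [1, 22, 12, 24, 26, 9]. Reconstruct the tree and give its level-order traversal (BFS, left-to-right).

Inorder:   [1, 9, 12, 22, 24, 26]
Postorder: [1, 22, 12, 24, 26, 9]
Algorithm: postorder visits root last, so walk postorder right-to-left;
each value is the root of the current inorder slice — split it at that
value, recurse on the right subtree first, then the left.
Recursive splits:
  root=9; inorder splits into left=[1], right=[12, 22, 24, 26]
  root=26; inorder splits into left=[12, 22, 24], right=[]
  root=24; inorder splits into left=[12, 22], right=[]
  root=12; inorder splits into left=[], right=[22]
  root=22; inorder splits into left=[], right=[]
  root=1; inorder splits into left=[], right=[]
Reconstructed level-order: [9, 1, 26, 24, 12, 22]


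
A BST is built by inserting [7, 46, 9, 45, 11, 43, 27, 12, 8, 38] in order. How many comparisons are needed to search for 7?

Search path for 7: 7
Found: True
Comparisons: 1


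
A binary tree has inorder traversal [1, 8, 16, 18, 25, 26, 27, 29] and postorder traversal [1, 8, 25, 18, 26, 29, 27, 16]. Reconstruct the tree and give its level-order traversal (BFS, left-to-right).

Inorder:   [1, 8, 16, 18, 25, 26, 27, 29]
Postorder: [1, 8, 25, 18, 26, 29, 27, 16]
Algorithm: postorder visits root last, so walk postorder right-to-left;
each value is the root of the current inorder slice — split it at that
value, recurse on the right subtree first, then the left.
Recursive splits:
  root=16; inorder splits into left=[1, 8], right=[18, 25, 26, 27, 29]
  root=27; inorder splits into left=[18, 25, 26], right=[29]
  root=29; inorder splits into left=[], right=[]
  root=26; inorder splits into left=[18, 25], right=[]
  root=18; inorder splits into left=[], right=[25]
  root=25; inorder splits into left=[], right=[]
  root=8; inorder splits into left=[1], right=[]
  root=1; inorder splits into left=[], right=[]
Reconstructed level-order: [16, 8, 27, 1, 26, 29, 18, 25]


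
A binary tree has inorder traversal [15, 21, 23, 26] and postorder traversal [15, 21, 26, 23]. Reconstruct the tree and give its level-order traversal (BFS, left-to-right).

Inorder:   [15, 21, 23, 26]
Postorder: [15, 21, 26, 23]
Algorithm: postorder visits root last, so walk postorder right-to-left;
each value is the root of the current inorder slice — split it at that
value, recurse on the right subtree first, then the left.
Recursive splits:
  root=23; inorder splits into left=[15, 21], right=[26]
  root=26; inorder splits into left=[], right=[]
  root=21; inorder splits into left=[15], right=[]
  root=15; inorder splits into left=[], right=[]
Reconstructed level-order: [23, 21, 26, 15]


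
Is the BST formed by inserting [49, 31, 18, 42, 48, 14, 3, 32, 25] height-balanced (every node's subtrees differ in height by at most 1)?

Tree (level-order array): [49, 31, None, 18, 42, 14, 25, 32, 48, 3]
Definition: a tree is height-balanced if, at every node, |h(left) - h(right)| <= 1 (empty subtree has height -1).
Bottom-up per-node check:
  node 3: h_left=-1, h_right=-1, diff=0 [OK], height=0
  node 14: h_left=0, h_right=-1, diff=1 [OK], height=1
  node 25: h_left=-1, h_right=-1, diff=0 [OK], height=0
  node 18: h_left=1, h_right=0, diff=1 [OK], height=2
  node 32: h_left=-1, h_right=-1, diff=0 [OK], height=0
  node 48: h_left=-1, h_right=-1, diff=0 [OK], height=0
  node 42: h_left=0, h_right=0, diff=0 [OK], height=1
  node 31: h_left=2, h_right=1, diff=1 [OK], height=3
  node 49: h_left=3, h_right=-1, diff=4 [FAIL (|3--1|=4 > 1)], height=4
Node 49 violates the condition: |3 - -1| = 4 > 1.
Result: Not balanced


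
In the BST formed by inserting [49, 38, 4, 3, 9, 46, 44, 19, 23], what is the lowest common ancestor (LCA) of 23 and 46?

Tree insertion order: [49, 38, 4, 3, 9, 46, 44, 19, 23]
Tree (level-order array): [49, 38, None, 4, 46, 3, 9, 44, None, None, None, None, 19, None, None, None, 23]
In a BST, the LCA of p=23, q=46 is the first node v on the
root-to-leaf path with p <= v <= q (go left if both < v, right if both > v).
Walk from root:
  at 49: both 23 and 46 < 49, go left
  at 38: 23 <= 38 <= 46, this is the LCA
LCA = 38


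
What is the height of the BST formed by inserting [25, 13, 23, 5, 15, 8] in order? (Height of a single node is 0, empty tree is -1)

Insertion order: [25, 13, 23, 5, 15, 8]
Tree (level-order array): [25, 13, None, 5, 23, None, 8, 15]
Compute height bottom-up (empty subtree = -1):
  height(8) = 1 + max(-1, -1) = 0
  height(5) = 1 + max(-1, 0) = 1
  height(15) = 1 + max(-1, -1) = 0
  height(23) = 1 + max(0, -1) = 1
  height(13) = 1 + max(1, 1) = 2
  height(25) = 1 + max(2, -1) = 3
Height = 3


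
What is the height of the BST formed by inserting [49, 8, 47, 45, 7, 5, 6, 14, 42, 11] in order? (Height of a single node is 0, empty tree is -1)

Insertion order: [49, 8, 47, 45, 7, 5, 6, 14, 42, 11]
Tree (level-order array): [49, 8, None, 7, 47, 5, None, 45, None, None, 6, 14, None, None, None, 11, 42]
Compute height bottom-up (empty subtree = -1):
  height(6) = 1 + max(-1, -1) = 0
  height(5) = 1 + max(-1, 0) = 1
  height(7) = 1 + max(1, -1) = 2
  height(11) = 1 + max(-1, -1) = 0
  height(42) = 1 + max(-1, -1) = 0
  height(14) = 1 + max(0, 0) = 1
  height(45) = 1 + max(1, -1) = 2
  height(47) = 1 + max(2, -1) = 3
  height(8) = 1 + max(2, 3) = 4
  height(49) = 1 + max(4, -1) = 5
Height = 5


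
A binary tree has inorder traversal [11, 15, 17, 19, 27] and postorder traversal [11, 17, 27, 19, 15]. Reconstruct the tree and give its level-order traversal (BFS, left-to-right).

Inorder:   [11, 15, 17, 19, 27]
Postorder: [11, 17, 27, 19, 15]
Algorithm: postorder visits root last, so walk postorder right-to-left;
each value is the root of the current inorder slice — split it at that
value, recurse on the right subtree first, then the left.
Recursive splits:
  root=15; inorder splits into left=[11], right=[17, 19, 27]
  root=19; inorder splits into left=[17], right=[27]
  root=27; inorder splits into left=[], right=[]
  root=17; inorder splits into left=[], right=[]
  root=11; inorder splits into left=[], right=[]
Reconstructed level-order: [15, 11, 19, 17, 27]


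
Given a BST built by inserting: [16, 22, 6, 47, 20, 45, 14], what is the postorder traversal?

Tree insertion order: [16, 22, 6, 47, 20, 45, 14]
Tree (level-order array): [16, 6, 22, None, 14, 20, 47, None, None, None, None, 45]
Postorder traversal: [14, 6, 20, 45, 47, 22, 16]


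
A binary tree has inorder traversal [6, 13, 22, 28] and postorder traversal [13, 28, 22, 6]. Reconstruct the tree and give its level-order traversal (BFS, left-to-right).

Inorder:   [6, 13, 22, 28]
Postorder: [13, 28, 22, 6]
Algorithm: postorder visits root last, so walk postorder right-to-left;
each value is the root of the current inorder slice — split it at that
value, recurse on the right subtree first, then the left.
Recursive splits:
  root=6; inorder splits into left=[], right=[13, 22, 28]
  root=22; inorder splits into left=[13], right=[28]
  root=28; inorder splits into left=[], right=[]
  root=13; inorder splits into left=[], right=[]
Reconstructed level-order: [6, 22, 13, 28]


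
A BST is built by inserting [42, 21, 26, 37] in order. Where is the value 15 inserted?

Starting tree (level order): [42, 21, None, None, 26, None, 37]
Insertion path: 42 -> 21
Result: insert 15 as left child of 21
Final tree (level order): [42, 21, None, 15, 26, None, None, None, 37]


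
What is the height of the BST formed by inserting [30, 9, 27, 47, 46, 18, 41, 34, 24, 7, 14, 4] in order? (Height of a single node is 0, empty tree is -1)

Insertion order: [30, 9, 27, 47, 46, 18, 41, 34, 24, 7, 14, 4]
Tree (level-order array): [30, 9, 47, 7, 27, 46, None, 4, None, 18, None, 41, None, None, None, 14, 24, 34]
Compute height bottom-up (empty subtree = -1):
  height(4) = 1 + max(-1, -1) = 0
  height(7) = 1 + max(0, -1) = 1
  height(14) = 1 + max(-1, -1) = 0
  height(24) = 1 + max(-1, -1) = 0
  height(18) = 1 + max(0, 0) = 1
  height(27) = 1 + max(1, -1) = 2
  height(9) = 1 + max(1, 2) = 3
  height(34) = 1 + max(-1, -1) = 0
  height(41) = 1 + max(0, -1) = 1
  height(46) = 1 + max(1, -1) = 2
  height(47) = 1 + max(2, -1) = 3
  height(30) = 1 + max(3, 3) = 4
Height = 4


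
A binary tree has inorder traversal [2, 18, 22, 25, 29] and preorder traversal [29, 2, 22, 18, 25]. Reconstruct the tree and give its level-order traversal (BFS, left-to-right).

Inorder:  [2, 18, 22, 25, 29]
Preorder: [29, 2, 22, 18, 25]
Algorithm: preorder visits root first, so consume preorder in order;
for each root, split the current inorder slice at that value into
left-subtree inorder and right-subtree inorder, then recurse.
Recursive splits:
  root=29; inorder splits into left=[2, 18, 22, 25], right=[]
  root=2; inorder splits into left=[], right=[18, 22, 25]
  root=22; inorder splits into left=[18], right=[25]
  root=18; inorder splits into left=[], right=[]
  root=25; inorder splits into left=[], right=[]
Reconstructed level-order: [29, 2, 22, 18, 25]


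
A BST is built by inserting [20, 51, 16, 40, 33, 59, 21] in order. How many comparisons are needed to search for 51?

Search path for 51: 20 -> 51
Found: True
Comparisons: 2


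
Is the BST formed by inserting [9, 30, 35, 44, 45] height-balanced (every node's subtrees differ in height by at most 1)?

Tree (level-order array): [9, None, 30, None, 35, None, 44, None, 45]
Definition: a tree is height-balanced if, at every node, |h(left) - h(right)| <= 1 (empty subtree has height -1).
Bottom-up per-node check:
  node 45: h_left=-1, h_right=-1, diff=0 [OK], height=0
  node 44: h_left=-1, h_right=0, diff=1 [OK], height=1
  node 35: h_left=-1, h_right=1, diff=2 [FAIL (|-1-1|=2 > 1)], height=2
  node 30: h_left=-1, h_right=2, diff=3 [FAIL (|-1-2|=3 > 1)], height=3
  node 9: h_left=-1, h_right=3, diff=4 [FAIL (|-1-3|=4 > 1)], height=4
Node 35 violates the condition: |-1 - 1| = 2 > 1.
Result: Not balanced


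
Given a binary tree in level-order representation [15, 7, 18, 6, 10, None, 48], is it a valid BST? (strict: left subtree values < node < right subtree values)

Level-order array: [15, 7, 18, 6, 10, None, 48]
Validate using subtree bounds (lo, hi): at each node, require lo < value < hi,
then recurse left with hi=value and right with lo=value.
Preorder trace (stopping at first violation):
  at node 15 with bounds (-inf, +inf): OK
  at node 7 with bounds (-inf, 15): OK
  at node 6 with bounds (-inf, 7): OK
  at node 10 with bounds (7, 15): OK
  at node 18 with bounds (15, +inf): OK
  at node 48 with bounds (18, +inf): OK
No violation found at any node.
Result: Valid BST


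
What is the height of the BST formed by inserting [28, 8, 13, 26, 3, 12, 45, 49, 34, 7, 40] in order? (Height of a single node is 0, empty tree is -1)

Insertion order: [28, 8, 13, 26, 3, 12, 45, 49, 34, 7, 40]
Tree (level-order array): [28, 8, 45, 3, 13, 34, 49, None, 7, 12, 26, None, 40]
Compute height bottom-up (empty subtree = -1):
  height(7) = 1 + max(-1, -1) = 0
  height(3) = 1 + max(-1, 0) = 1
  height(12) = 1 + max(-1, -1) = 0
  height(26) = 1 + max(-1, -1) = 0
  height(13) = 1 + max(0, 0) = 1
  height(8) = 1 + max(1, 1) = 2
  height(40) = 1 + max(-1, -1) = 0
  height(34) = 1 + max(-1, 0) = 1
  height(49) = 1 + max(-1, -1) = 0
  height(45) = 1 + max(1, 0) = 2
  height(28) = 1 + max(2, 2) = 3
Height = 3


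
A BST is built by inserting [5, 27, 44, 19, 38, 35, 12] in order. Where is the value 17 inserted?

Starting tree (level order): [5, None, 27, 19, 44, 12, None, 38, None, None, None, 35]
Insertion path: 5 -> 27 -> 19 -> 12
Result: insert 17 as right child of 12
Final tree (level order): [5, None, 27, 19, 44, 12, None, 38, None, None, 17, 35]


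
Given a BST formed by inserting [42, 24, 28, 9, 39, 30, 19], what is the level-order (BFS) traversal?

Tree insertion order: [42, 24, 28, 9, 39, 30, 19]
Tree (level-order array): [42, 24, None, 9, 28, None, 19, None, 39, None, None, 30]
BFS from the root, enqueuing left then right child of each popped node:
  queue [42] -> pop 42, enqueue [24], visited so far: [42]
  queue [24] -> pop 24, enqueue [9, 28], visited so far: [42, 24]
  queue [9, 28] -> pop 9, enqueue [19], visited so far: [42, 24, 9]
  queue [28, 19] -> pop 28, enqueue [39], visited so far: [42, 24, 9, 28]
  queue [19, 39] -> pop 19, enqueue [none], visited so far: [42, 24, 9, 28, 19]
  queue [39] -> pop 39, enqueue [30], visited so far: [42, 24, 9, 28, 19, 39]
  queue [30] -> pop 30, enqueue [none], visited so far: [42, 24, 9, 28, 19, 39, 30]
Result: [42, 24, 9, 28, 19, 39, 30]


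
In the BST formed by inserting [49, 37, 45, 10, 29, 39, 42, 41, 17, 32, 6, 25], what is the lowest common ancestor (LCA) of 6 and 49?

Tree insertion order: [49, 37, 45, 10, 29, 39, 42, 41, 17, 32, 6, 25]
Tree (level-order array): [49, 37, None, 10, 45, 6, 29, 39, None, None, None, 17, 32, None, 42, None, 25, None, None, 41]
In a BST, the LCA of p=6, q=49 is the first node v on the
root-to-leaf path with p <= v <= q (go left if both < v, right if both > v).
Walk from root:
  at 49: 6 <= 49 <= 49, this is the LCA
LCA = 49


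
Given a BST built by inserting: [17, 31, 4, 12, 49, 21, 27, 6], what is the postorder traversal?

Tree insertion order: [17, 31, 4, 12, 49, 21, 27, 6]
Tree (level-order array): [17, 4, 31, None, 12, 21, 49, 6, None, None, 27]
Postorder traversal: [6, 12, 4, 27, 21, 49, 31, 17]


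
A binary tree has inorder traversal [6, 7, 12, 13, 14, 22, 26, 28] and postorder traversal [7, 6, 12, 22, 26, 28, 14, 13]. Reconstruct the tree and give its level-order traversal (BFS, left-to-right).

Inorder:   [6, 7, 12, 13, 14, 22, 26, 28]
Postorder: [7, 6, 12, 22, 26, 28, 14, 13]
Algorithm: postorder visits root last, so walk postorder right-to-left;
each value is the root of the current inorder slice — split it at that
value, recurse on the right subtree first, then the left.
Recursive splits:
  root=13; inorder splits into left=[6, 7, 12], right=[14, 22, 26, 28]
  root=14; inorder splits into left=[], right=[22, 26, 28]
  root=28; inorder splits into left=[22, 26], right=[]
  root=26; inorder splits into left=[22], right=[]
  root=22; inorder splits into left=[], right=[]
  root=12; inorder splits into left=[6, 7], right=[]
  root=6; inorder splits into left=[], right=[7]
  root=7; inorder splits into left=[], right=[]
Reconstructed level-order: [13, 12, 14, 6, 28, 7, 26, 22]


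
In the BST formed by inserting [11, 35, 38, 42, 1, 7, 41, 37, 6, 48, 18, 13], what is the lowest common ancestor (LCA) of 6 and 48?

Tree insertion order: [11, 35, 38, 42, 1, 7, 41, 37, 6, 48, 18, 13]
Tree (level-order array): [11, 1, 35, None, 7, 18, 38, 6, None, 13, None, 37, 42, None, None, None, None, None, None, 41, 48]
In a BST, the LCA of p=6, q=48 is the first node v on the
root-to-leaf path with p <= v <= q (go left if both < v, right if both > v).
Walk from root:
  at 11: 6 <= 11 <= 48, this is the LCA
LCA = 11


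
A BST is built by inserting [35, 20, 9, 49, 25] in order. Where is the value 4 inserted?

Starting tree (level order): [35, 20, 49, 9, 25]
Insertion path: 35 -> 20 -> 9
Result: insert 4 as left child of 9
Final tree (level order): [35, 20, 49, 9, 25, None, None, 4]


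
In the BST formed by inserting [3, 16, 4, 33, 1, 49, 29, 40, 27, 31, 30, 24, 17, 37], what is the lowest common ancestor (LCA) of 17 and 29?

Tree insertion order: [3, 16, 4, 33, 1, 49, 29, 40, 27, 31, 30, 24, 17, 37]
Tree (level-order array): [3, 1, 16, None, None, 4, 33, None, None, 29, 49, 27, 31, 40, None, 24, None, 30, None, 37, None, 17]
In a BST, the LCA of p=17, q=29 is the first node v on the
root-to-leaf path with p <= v <= q (go left if both < v, right if both > v).
Walk from root:
  at 3: both 17 and 29 > 3, go right
  at 16: both 17 and 29 > 16, go right
  at 33: both 17 and 29 < 33, go left
  at 29: 17 <= 29 <= 29, this is the LCA
LCA = 29


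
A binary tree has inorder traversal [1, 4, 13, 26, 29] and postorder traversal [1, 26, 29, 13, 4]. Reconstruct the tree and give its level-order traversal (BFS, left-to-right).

Inorder:   [1, 4, 13, 26, 29]
Postorder: [1, 26, 29, 13, 4]
Algorithm: postorder visits root last, so walk postorder right-to-left;
each value is the root of the current inorder slice — split it at that
value, recurse on the right subtree first, then the left.
Recursive splits:
  root=4; inorder splits into left=[1], right=[13, 26, 29]
  root=13; inorder splits into left=[], right=[26, 29]
  root=29; inorder splits into left=[26], right=[]
  root=26; inorder splits into left=[], right=[]
  root=1; inorder splits into left=[], right=[]
Reconstructed level-order: [4, 1, 13, 29, 26]


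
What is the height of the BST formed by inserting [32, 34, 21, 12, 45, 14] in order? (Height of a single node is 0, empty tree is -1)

Insertion order: [32, 34, 21, 12, 45, 14]
Tree (level-order array): [32, 21, 34, 12, None, None, 45, None, 14]
Compute height bottom-up (empty subtree = -1):
  height(14) = 1 + max(-1, -1) = 0
  height(12) = 1 + max(-1, 0) = 1
  height(21) = 1 + max(1, -1) = 2
  height(45) = 1 + max(-1, -1) = 0
  height(34) = 1 + max(-1, 0) = 1
  height(32) = 1 + max(2, 1) = 3
Height = 3


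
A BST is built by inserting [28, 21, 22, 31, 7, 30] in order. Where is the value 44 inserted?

Starting tree (level order): [28, 21, 31, 7, 22, 30]
Insertion path: 28 -> 31
Result: insert 44 as right child of 31
Final tree (level order): [28, 21, 31, 7, 22, 30, 44]


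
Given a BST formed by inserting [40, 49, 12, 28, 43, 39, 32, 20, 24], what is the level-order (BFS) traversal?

Tree insertion order: [40, 49, 12, 28, 43, 39, 32, 20, 24]
Tree (level-order array): [40, 12, 49, None, 28, 43, None, 20, 39, None, None, None, 24, 32]
BFS from the root, enqueuing left then right child of each popped node:
  queue [40] -> pop 40, enqueue [12, 49], visited so far: [40]
  queue [12, 49] -> pop 12, enqueue [28], visited so far: [40, 12]
  queue [49, 28] -> pop 49, enqueue [43], visited so far: [40, 12, 49]
  queue [28, 43] -> pop 28, enqueue [20, 39], visited so far: [40, 12, 49, 28]
  queue [43, 20, 39] -> pop 43, enqueue [none], visited so far: [40, 12, 49, 28, 43]
  queue [20, 39] -> pop 20, enqueue [24], visited so far: [40, 12, 49, 28, 43, 20]
  queue [39, 24] -> pop 39, enqueue [32], visited so far: [40, 12, 49, 28, 43, 20, 39]
  queue [24, 32] -> pop 24, enqueue [none], visited so far: [40, 12, 49, 28, 43, 20, 39, 24]
  queue [32] -> pop 32, enqueue [none], visited so far: [40, 12, 49, 28, 43, 20, 39, 24, 32]
Result: [40, 12, 49, 28, 43, 20, 39, 24, 32]


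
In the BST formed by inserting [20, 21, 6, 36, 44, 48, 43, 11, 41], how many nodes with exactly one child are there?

Tree built from: [20, 21, 6, 36, 44, 48, 43, 11, 41]
Tree (level-order array): [20, 6, 21, None, 11, None, 36, None, None, None, 44, 43, 48, 41]
Rule: These are nodes with exactly 1 non-null child.
Per-node child counts:
  node 20: 2 child(ren)
  node 6: 1 child(ren)
  node 11: 0 child(ren)
  node 21: 1 child(ren)
  node 36: 1 child(ren)
  node 44: 2 child(ren)
  node 43: 1 child(ren)
  node 41: 0 child(ren)
  node 48: 0 child(ren)
Matching nodes: [6, 21, 36, 43]
Count of nodes with exactly one child: 4


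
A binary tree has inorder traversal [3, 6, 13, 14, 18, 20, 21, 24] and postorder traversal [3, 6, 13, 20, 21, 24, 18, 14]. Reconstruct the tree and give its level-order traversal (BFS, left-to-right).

Inorder:   [3, 6, 13, 14, 18, 20, 21, 24]
Postorder: [3, 6, 13, 20, 21, 24, 18, 14]
Algorithm: postorder visits root last, so walk postorder right-to-left;
each value is the root of the current inorder slice — split it at that
value, recurse on the right subtree first, then the left.
Recursive splits:
  root=14; inorder splits into left=[3, 6, 13], right=[18, 20, 21, 24]
  root=18; inorder splits into left=[], right=[20, 21, 24]
  root=24; inorder splits into left=[20, 21], right=[]
  root=21; inorder splits into left=[20], right=[]
  root=20; inorder splits into left=[], right=[]
  root=13; inorder splits into left=[3, 6], right=[]
  root=6; inorder splits into left=[3], right=[]
  root=3; inorder splits into left=[], right=[]
Reconstructed level-order: [14, 13, 18, 6, 24, 3, 21, 20]


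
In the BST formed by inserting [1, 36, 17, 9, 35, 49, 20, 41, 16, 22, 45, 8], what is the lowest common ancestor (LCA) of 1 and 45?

Tree insertion order: [1, 36, 17, 9, 35, 49, 20, 41, 16, 22, 45, 8]
Tree (level-order array): [1, None, 36, 17, 49, 9, 35, 41, None, 8, 16, 20, None, None, 45, None, None, None, None, None, 22]
In a BST, the LCA of p=1, q=45 is the first node v on the
root-to-leaf path with p <= v <= q (go left if both < v, right if both > v).
Walk from root:
  at 1: 1 <= 1 <= 45, this is the LCA
LCA = 1


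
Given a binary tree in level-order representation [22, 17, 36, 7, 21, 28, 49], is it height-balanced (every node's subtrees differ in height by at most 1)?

Tree (level-order array): [22, 17, 36, 7, 21, 28, 49]
Definition: a tree is height-balanced if, at every node, |h(left) - h(right)| <= 1 (empty subtree has height -1).
Bottom-up per-node check:
  node 7: h_left=-1, h_right=-1, diff=0 [OK], height=0
  node 21: h_left=-1, h_right=-1, diff=0 [OK], height=0
  node 17: h_left=0, h_right=0, diff=0 [OK], height=1
  node 28: h_left=-1, h_right=-1, diff=0 [OK], height=0
  node 49: h_left=-1, h_right=-1, diff=0 [OK], height=0
  node 36: h_left=0, h_right=0, diff=0 [OK], height=1
  node 22: h_left=1, h_right=1, diff=0 [OK], height=2
All nodes satisfy the balance condition.
Result: Balanced


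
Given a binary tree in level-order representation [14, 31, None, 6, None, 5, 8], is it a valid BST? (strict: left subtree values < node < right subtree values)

Level-order array: [14, 31, None, 6, None, 5, 8]
Validate using subtree bounds (lo, hi): at each node, require lo < value < hi,
then recurse left with hi=value and right with lo=value.
Preorder trace (stopping at first violation):
  at node 14 with bounds (-inf, +inf): OK
  at node 31 with bounds (-inf, 14): VIOLATION
Node 31 violates its bound: not (-inf < 31 < 14).
Result: Not a valid BST


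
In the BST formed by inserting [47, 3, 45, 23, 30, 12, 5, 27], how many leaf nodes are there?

Tree built from: [47, 3, 45, 23, 30, 12, 5, 27]
Tree (level-order array): [47, 3, None, None, 45, 23, None, 12, 30, 5, None, 27]
Rule: A leaf has 0 children.
Per-node child counts:
  node 47: 1 child(ren)
  node 3: 1 child(ren)
  node 45: 1 child(ren)
  node 23: 2 child(ren)
  node 12: 1 child(ren)
  node 5: 0 child(ren)
  node 30: 1 child(ren)
  node 27: 0 child(ren)
Matching nodes: [5, 27]
Count of leaf nodes: 2


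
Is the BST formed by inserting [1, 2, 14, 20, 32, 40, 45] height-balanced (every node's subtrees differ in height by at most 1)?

Tree (level-order array): [1, None, 2, None, 14, None, 20, None, 32, None, 40, None, 45]
Definition: a tree is height-balanced if, at every node, |h(left) - h(right)| <= 1 (empty subtree has height -1).
Bottom-up per-node check:
  node 45: h_left=-1, h_right=-1, diff=0 [OK], height=0
  node 40: h_left=-1, h_right=0, diff=1 [OK], height=1
  node 32: h_left=-1, h_right=1, diff=2 [FAIL (|-1-1|=2 > 1)], height=2
  node 20: h_left=-1, h_right=2, diff=3 [FAIL (|-1-2|=3 > 1)], height=3
  node 14: h_left=-1, h_right=3, diff=4 [FAIL (|-1-3|=4 > 1)], height=4
  node 2: h_left=-1, h_right=4, diff=5 [FAIL (|-1-4|=5 > 1)], height=5
  node 1: h_left=-1, h_right=5, diff=6 [FAIL (|-1-5|=6 > 1)], height=6
Node 32 violates the condition: |-1 - 1| = 2 > 1.
Result: Not balanced


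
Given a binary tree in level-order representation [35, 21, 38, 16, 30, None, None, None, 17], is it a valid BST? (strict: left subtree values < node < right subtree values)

Level-order array: [35, 21, 38, 16, 30, None, None, None, 17]
Validate using subtree bounds (lo, hi): at each node, require lo < value < hi,
then recurse left with hi=value and right with lo=value.
Preorder trace (stopping at first violation):
  at node 35 with bounds (-inf, +inf): OK
  at node 21 with bounds (-inf, 35): OK
  at node 16 with bounds (-inf, 21): OK
  at node 17 with bounds (16, 21): OK
  at node 30 with bounds (21, 35): OK
  at node 38 with bounds (35, +inf): OK
No violation found at any node.
Result: Valid BST


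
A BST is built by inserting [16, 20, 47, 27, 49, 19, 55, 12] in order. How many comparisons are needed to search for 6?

Search path for 6: 16 -> 12
Found: False
Comparisons: 2


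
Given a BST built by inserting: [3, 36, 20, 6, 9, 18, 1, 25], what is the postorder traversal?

Tree insertion order: [3, 36, 20, 6, 9, 18, 1, 25]
Tree (level-order array): [3, 1, 36, None, None, 20, None, 6, 25, None, 9, None, None, None, 18]
Postorder traversal: [1, 18, 9, 6, 25, 20, 36, 3]


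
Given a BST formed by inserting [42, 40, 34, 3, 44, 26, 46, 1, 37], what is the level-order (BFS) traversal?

Tree insertion order: [42, 40, 34, 3, 44, 26, 46, 1, 37]
Tree (level-order array): [42, 40, 44, 34, None, None, 46, 3, 37, None, None, 1, 26]
BFS from the root, enqueuing left then right child of each popped node:
  queue [42] -> pop 42, enqueue [40, 44], visited so far: [42]
  queue [40, 44] -> pop 40, enqueue [34], visited so far: [42, 40]
  queue [44, 34] -> pop 44, enqueue [46], visited so far: [42, 40, 44]
  queue [34, 46] -> pop 34, enqueue [3, 37], visited so far: [42, 40, 44, 34]
  queue [46, 3, 37] -> pop 46, enqueue [none], visited so far: [42, 40, 44, 34, 46]
  queue [3, 37] -> pop 3, enqueue [1, 26], visited so far: [42, 40, 44, 34, 46, 3]
  queue [37, 1, 26] -> pop 37, enqueue [none], visited so far: [42, 40, 44, 34, 46, 3, 37]
  queue [1, 26] -> pop 1, enqueue [none], visited so far: [42, 40, 44, 34, 46, 3, 37, 1]
  queue [26] -> pop 26, enqueue [none], visited so far: [42, 40, 44, 34, 46, 3, 37, 1, 26]
Result: [42, 40, 44, 34, 46, 3, 37, 1, 26]


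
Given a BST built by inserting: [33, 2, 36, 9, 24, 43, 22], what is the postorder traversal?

Tree insertion order: [33, 2, 36, 9, 24, 43, 22]
Tree (level-order array): [33, 2, 36, None, 9, None, 43, None, 24, None, None, 22]
Postorder traversal: [22, 24, 9, 2, 43, 36, 33]


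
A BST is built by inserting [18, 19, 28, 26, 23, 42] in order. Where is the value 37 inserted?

Starting tree (level order): [18, None, 19, None, 28, 26, 42, 23]
Insertion path: 18 -> 19 -> 28 -> 42
Result: insert 37 as left child of 42
Final tree (level order): [18, None, 19, None, 28, 26, 42, 23, None, 37]


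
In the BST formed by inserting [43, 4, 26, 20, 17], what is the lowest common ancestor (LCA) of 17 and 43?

Tree insertion order: [43, 4, 26, 20, 17]
Tree (level-order array): [43, 4, None, None, 26, 20, None, 17]
In a BST, the LCA of p=17, q=43 is the first node v on the
root-to-leaf path with p <= v <= q (go left if both < v, right if both > v).
Walk from root:
  at 43: 17 <= 43 <= 43, this is the LCA
LCA = 43


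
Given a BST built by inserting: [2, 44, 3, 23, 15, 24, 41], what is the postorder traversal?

Tree insertion order: [2, 44, 3, 23, 15, 24, 41]
Tree (level-order array): [2, None, 44, 3, None, None, 23, 15, 24, None, None, None, 41]
Postorder traversal: [15, 41, 24, 23, 3, 44, 2]


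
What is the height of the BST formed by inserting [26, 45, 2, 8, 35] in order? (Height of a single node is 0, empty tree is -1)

Insertion order: [26, 45, 2, 8, 35]
Tree (level-order array): [26, 2, 45, None, 8, 35]
Compute height bottom-up (empty subtree = -1):
  height(8) = 1 + max(-1, -1) = 0
  height(2) = 1 + max(-1, 0) = 1
  height(35) = 1 + max(-1, -1) = 0
  height(45) = 1 + max(0, -1) = 1
  height(26) = 1 + max(1, 1) = 2
Height = 2


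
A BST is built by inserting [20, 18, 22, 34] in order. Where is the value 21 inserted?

Starting tree (level order): [20, 18, 22, None, None, None, 34]
Insertion path: 20 -> 22
Result: insert 21 as left child of 22
Final tree (level order): [20, 18, 22, None, None, 21, 34]


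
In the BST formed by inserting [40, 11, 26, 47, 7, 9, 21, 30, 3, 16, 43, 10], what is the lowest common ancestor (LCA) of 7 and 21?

Tree insertion order: [40, 11, 26, 47, 7, 9, 21, 30, 3, 16, 43, 10]
Tree (level-order array): [40, 11, 47, 7, 26, 43, None, 3, 9, 21, 30, None, None, None, None, None, 10, 16]
In a BST, the LCA of p=7, q=21 is the first node v on the
root-to-leaf path with p <= v <= q (go left if both < v, right if both > v).
Walk from root:
  at 40: both 7 and 21 < 40, go left
  at 11: 7 <= 11 <= 21, this is the LCA
LCA = 11


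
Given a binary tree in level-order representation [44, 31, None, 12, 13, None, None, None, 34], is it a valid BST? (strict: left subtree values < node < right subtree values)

Level-order array: [44, 31, None, 12, 13, None, None, None, 34]
Validate using subtree bounds (lo, hi): at each node, require lo < value < hi,
then recurse left with hi=value and right with lo=value.
Preorder trace (stopping at first violation):
  at node 44 with bounds (-inf, +inf): OK
  at node 31 with bounds (-inf, 44): OK
  at node 12 with bounds (-inf, 31): OK
  at node 13 with bounds (31, 44): VIOLATION
Node 13 violates its bound: not (31 < 13 < 44).
Result: Not a valid BST


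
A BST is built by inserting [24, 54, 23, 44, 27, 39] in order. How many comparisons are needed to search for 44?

Search path for 44: 24 -> 54 -> 44
Found: True
Comparisons: 3


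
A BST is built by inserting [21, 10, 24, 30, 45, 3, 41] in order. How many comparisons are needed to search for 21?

Search path for 21: 21
Found: True
Comparisons: 1


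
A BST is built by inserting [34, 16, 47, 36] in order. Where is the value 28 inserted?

Starting tree (level order): [34, 16, 47, None, None, 36]
Insertion path: 34 -> 16
Result: insert 28 as right child of 16
Final tree (level order): [34, 16, 47, None, 28, 36]


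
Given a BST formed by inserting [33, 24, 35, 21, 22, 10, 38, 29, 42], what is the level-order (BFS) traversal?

Tree insertion order: [33, 24, 35, 21, 22, 10, 38, 29, 42]
Tree (level-order array): [33, 24, 35, 21, 29, None, 38, 10, 22, None, None, None, 42]
BFS from the root, enqueuing left then right child of each popped node:
  queue [33] -> pop 33, enqueue [24, 35], visited so far: [33]
  queue [24, 35] -> pop 24, enqueue [21, 29], visited so far: [33, 24]
  queue [35, 21, 29] -> pop 35, enqueue [38], visited so far: [33, 24, 35]
  queue [21, 29, 38] -> pop 21, enqueue [10, 22], visited so far: [33, 24, 35, 21]
  queue [29, 38, 10, 22] -> pop 29, enqueue [none], visited so far: [33, 24, 35, 21, 29]
  queue [38, 10, 22] -> pop 38, enqueue [42], visited so far: [33, 24, 35, 21, 29, 38]
  queue [10, 22, 42] -> pop 10, enqueue [none], visited so far: [33, 24, 35, 21, 29, 38, 10]
  queue [22, 42] -> pop 22, enqueue [none], visited so far: [33, 24, 35, 21, 29, 38, 10, 22]
  queue [42] -> pop 42, enqueue [none], visited so far: [33, 24, 35, 21, 29, 38, 10, 22, 42]
Result: [33, 24, 35, 21, 29, 38, 10, 22, 42]


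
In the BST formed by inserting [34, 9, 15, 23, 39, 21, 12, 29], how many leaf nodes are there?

Tree built from: [34, 9, 15, 23, 39, 21, 12, 29]
Tree (level-order array): [34, 9, 39, None, 15, None, None, 12, 23, None, None, 21, 29]
Rule: A leaf has 0 children.
Per-node child counts:
  node 34: 2 child(ren)
  node 9: 1 child(ren)
  node 15: 2 child(ren)
  node 12: 0 child(ren)
  node 23: 2 child(ren)
  node 21: 0 child(ren)
  node 29: 0 child(ren)
  node 39: 0 child(ren)
Matching nodes: [12, 21, 29, 39]
Count of leaf nodes: 4


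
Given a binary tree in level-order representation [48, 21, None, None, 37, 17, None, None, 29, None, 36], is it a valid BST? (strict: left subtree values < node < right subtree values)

Level-order array: [48, 21, None, None, 37, 17, None, None, 29, None, 36]
Validate using subtree bounds (lo, hi): at each node, require lo < value < hi,
then recurse left with hi=value and right with lo=value.
Preorder trace (stopping at first violation):
  at node 48 with bounds (-inf, +inf): OK
  at node 21 with bounds (-inf, 48): OK
  at node 37 with bounds (21, 48): OK
  at node 17 with bounds (21, 37): VIOLATION
Node 17 violates its bound: not (21 < 17 < 37).
Result: Not a valid BST


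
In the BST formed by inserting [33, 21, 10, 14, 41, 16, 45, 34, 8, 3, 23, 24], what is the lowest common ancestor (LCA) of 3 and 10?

Tree insertion order: [33, 21, 10, 14, 41, 16, 45, 34, 8, 3, 23, 24]
Tree (level-order array): [33, 21, 41, 10, 23, 34, 45, 8, 14, None, 24, None, None, None, None, 3, None, None, 16]
In a BST, the LCA of p=3, q=10 is the first node v on the
root-to-leaf path with p <= v <= q (go left if both < v, right if both > v).
Walk from root:
  at 33: both 3 and 10 < 33, go left
  at 21: both 3 and 10 < 21, go left
  at 10: 3 <= 10 <= 10, this is the LCA
LCA = 10


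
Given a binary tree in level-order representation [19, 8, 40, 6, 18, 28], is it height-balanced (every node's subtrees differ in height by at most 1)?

Tree (level-order array): [19, 8, 40, 6, 18, 28]
Definition: a tree is height-balanced if, at every node, |h(left) - h(right)| <= 1 (empty subtree has height -1).
Bottom-up per-node check:
  node 6: h_left=-1, h_right=-1, diff=0 [OK], height=0
  node 18: h_left=-1, h_right=-1, diff=0 [OK], height=0
  node 8: h_left=0, h_right=0, diff=0 [OK], height=1
  node 28: h_left=-1, h_right=-1, diff=0 [OK], height=0
  node 40: h_left=0, h_right=-1, diff=1 [OK], height=1
  node 19: h_left=1, h_right=1, diff=0 [OK], height=2
All nodes satisfy the balance condition.
Result: Balanced


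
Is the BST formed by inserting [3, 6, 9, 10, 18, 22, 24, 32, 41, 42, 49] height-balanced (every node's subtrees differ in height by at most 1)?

Tree (level-order array): [3, None, 6, None, 9, None, 10, None, 18, None, 22, None, 24, None, 32, None, 41, None, 42, None, 49]
Definition: a tree is height-balanced if, at every node, |h(left) - h(right)| <= 1 (empty subtree has height -1).
Bottom-up per-node check:
  node 49: h_left=-1, h_right=-1, diff=0 [OK], height=0
  node 42: h_left=-1, h_right=0, diff=1 [OK], height=1
  node 41: h_left=-1, h_right=1, diff=2 [FAIL (|-1-1|=2 > 1)], height=2
  node 32: h_left=-1, h_right=2, diff=3 [FAIL (|-1-2|=3 > 1)], height=3
  node 24: h_left=-1, h_right=3, diff=4 [FAIL (|-1-3|=4 > 1)], height=4
  node 22: h_left=-1, h_right=4, diff=5 [FAIL (|-1-4|=5 > 1)], height=5
  node 18: h_left=-1, h_right=5, diff=6 [FAIL (|-1-5|=6 > 1)], height=6
  node 10: h_left=-1, h_right=6, diff=7 [FAIL (|-1-6|=7 > 1)], height=7
  node 9: h_left=-1, h_right=7, diff=8 [FAIL (|-1-7|=8 > 1)], height=8
  node 6: h_left=-1, h_right=8, diff=9 [FAIL (|-1-8|=9 > 1)], height=9
  node 3: h_left=-1, h_right=9, diff=10 [FAIL (|-1-9|=10 > 1)], height=10
Node 41 violates the condition: |-1 - 1| = 2 > 1.
Result: Not balanced


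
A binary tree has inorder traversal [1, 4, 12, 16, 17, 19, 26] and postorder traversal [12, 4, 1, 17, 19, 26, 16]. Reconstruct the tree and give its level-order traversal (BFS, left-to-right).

Inorder:   [1, 4, 12, 16, 17, 19, 26]
Postorder: [12, 4, 1, 17, 19, 26, 16]
Algorithm: postorder visits root last, so walk postorder right-to-left;
each value is the root of the current inorder slice — split it at that
value, recurse on the right subtree first, then the left.
Recursive splits:
  root=16; inorder splits into left=[1, 4, 12], right=[17, 19, 26]
  root=26; inorder splits into left=[17, 19], right=[]
  root=19; inorder splits into left=[17], right=[]
  root=17; inorder splits into left=[], right=[]
  root=1; inorder splits into left=[], right=[4, 12]
  root=4; inorder splits into left=[], right=[12]
  root=12; inorder splits into left=[], right=[]
Reconstructed level-order: [16, 1, 26, 4, 19, 12, 17]


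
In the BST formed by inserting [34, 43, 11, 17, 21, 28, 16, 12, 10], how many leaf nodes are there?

Tree built from: [34, 43, 11, 17, 21, 28, 16, 12, 10]
Tree (level-order array): [34, 11, 43, 10, 17, None, None, None, None, 16, 21, 12, None, None, 28]
Rule: A leaf has 0 children.
Per-node child counts:
  node 34: 2 child(ren)
  node 11: 2 child(ren)
  node 10: 0 child(ren)
  node 17: 2 child(ren)
  node 16: 1 child(ren)
  node 12: 0 child(ren)
  node 21: 1 child(ren)
  node 28: 0 child(ren)
  node 43: 0 child(ren)
Matching nodes: [10, 12, 28, 43]
Count of leaf nodes: 4


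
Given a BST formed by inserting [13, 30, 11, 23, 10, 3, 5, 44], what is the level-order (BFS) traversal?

Tree insertion order: [13, 30, 11, 23, 10, 3, 5, 44]
Tree (level-order array): [13, 11, 30, 10, None, 23, 44, 3, None, None, None, None, None, None, 5]
BFS from the root, enqueuing left then right child of each popped node:
  queue [13] -> pop 13, enqueue [11, 30], visited so far: [13]
  queue [11, 30] -> pop 11, enqueue [10], visited so far: [13, 11]
  queue [30, 10] -> pop 30, enqueue [23, 44], visited so far: [13, 11, 30]
  queue [10, 23, 44] -> pop 10, enqueue [3], visited so far: [13, 11, 30, 10]
  queue [23, 44, 3] -> pop 23, enqueue [none], visited so far: [13, 11, 30, 10, 23]
  queue [44, 3] -> pop 44, enqueue [none], visited so far: [13, 11, 30, 10, 23, 44]
  queue [3] -> pop 3, enqueue [5], visited so far: [13, 11, 30, 10, 23, 44, 3]
  queue [5] -> pop 5, enqueue [none], visited so far: [13, 11, 30, 10, 23, 44, 3, 5]
Result: [13, 11, 30, 10, 23, 44, 3, 5]


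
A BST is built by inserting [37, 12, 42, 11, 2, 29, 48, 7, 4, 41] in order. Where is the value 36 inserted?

Starting tree (level order): [37, 12, 42, 11, 29, 41, 48, 2, None, None, None, None, None, None, None, None, 7, 4]
Insertion path: 37 -> 12 -> 29
Result: insert 36 as right child of 29
Final tree (level order): [37, 12, 42, 11, 29, 41, 48, 2, None, None, 36, None, None, None, None, None, 7, None, None, 4]
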